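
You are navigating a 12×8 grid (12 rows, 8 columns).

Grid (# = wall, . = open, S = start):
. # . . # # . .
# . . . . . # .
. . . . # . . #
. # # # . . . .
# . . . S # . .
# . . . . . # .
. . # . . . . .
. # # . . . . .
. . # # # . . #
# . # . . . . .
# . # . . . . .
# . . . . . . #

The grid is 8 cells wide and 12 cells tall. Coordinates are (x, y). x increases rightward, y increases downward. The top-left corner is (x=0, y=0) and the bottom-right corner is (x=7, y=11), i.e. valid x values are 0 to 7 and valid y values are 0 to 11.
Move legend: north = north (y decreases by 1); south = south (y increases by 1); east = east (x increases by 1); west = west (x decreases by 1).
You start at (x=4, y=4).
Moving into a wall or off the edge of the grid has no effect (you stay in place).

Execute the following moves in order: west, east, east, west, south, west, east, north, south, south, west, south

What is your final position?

Answer: Final position: (x=3, y=7)

Derivation:
Start: (x=4, y=4)
  west (west): (x=4, y=4) -> (x=3, y=4)
  east (east): (x=3, y=4) -> (x=4, y=4)
  east (east): blocked, stay at (x=4, y=4)
  west (west): (x=4, y=4) -> (x=3, y=4)
  south (south): (x=3, y=4) -> (x=3, y=5)
  west (west): (x=3, y=5) -> (x=2, y=5)
  east (east): (x=2, y=5) -> (x=3, y=5)
  north (north): (x=3, y=5) -> (x=3, y=4)
  south (south): (x=3, y=4) -> (x=3, y=5)
  south (south): (x=3, y=5) -> (x=3, y=6)
  west (west): blocked, stay at (x=3, y=6)
  south (south): (x=3, y=6) -> (x=3, y=7)
Final: (x=3, y=7)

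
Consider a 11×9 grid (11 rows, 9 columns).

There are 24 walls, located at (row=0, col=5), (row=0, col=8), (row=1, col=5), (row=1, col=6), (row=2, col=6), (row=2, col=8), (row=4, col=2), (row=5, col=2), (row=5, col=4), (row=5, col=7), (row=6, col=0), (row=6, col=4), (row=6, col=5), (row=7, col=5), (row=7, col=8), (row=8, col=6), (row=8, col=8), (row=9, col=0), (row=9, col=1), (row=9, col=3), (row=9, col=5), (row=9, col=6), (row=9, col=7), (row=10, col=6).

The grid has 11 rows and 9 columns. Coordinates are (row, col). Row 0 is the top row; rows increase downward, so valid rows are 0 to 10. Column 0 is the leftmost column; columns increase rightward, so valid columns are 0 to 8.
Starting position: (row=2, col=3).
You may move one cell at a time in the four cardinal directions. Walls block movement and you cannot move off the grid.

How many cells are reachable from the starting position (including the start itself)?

BFS flood-fill from (row=2, col=3):
  Distance 0: (row=2, col=3)
  Distance 1: (row=1, col=3), (row=2, col=2), (row=2, col=4), (row=3, col=3)
  Distance 2: (row=0, col=3), (row=1, col=2), (row=1, col=4), (row=2, col=1), (row=2, col=5), (row=3, col=2), (row=3, col=4), (row=4, col=3)
  Distance 3: (row=0, col=2), (row=0, col=4), (row=1, col=1), (row=2, col=0), (row=3, col=1), (row=3, col=5), (row=4, col=4), (row=5, col=3)
  Distance 4: (row=0, col=1), (row=1, col=0), (row=3, col=0), (row=3, col=6), (row=4, col=1), (row=4, col=5), (row=6, col=3)
  Distance 5: (row=0, col=0), (row=3, col=7), (row=4, col=0), (row=4, col=6), (row=5, col=1), (row=5, col=5), (row=6, col=2), (row=7, col=3)
  Distance 6: (row=2, col=7), (row=3, col=8), (row=4, col=7), (row=5, col=0), (row=5, col=6), (row=6, col=1), (row=7, col=2), (row=7, col=4), (row=8, col=3)
  Distance 7: (row=1, col=7), (row=4, col=8), (row=6, col=6), (row=7, col=1), (row=8, col=2), (row=8, col=4)
  Distance 8: (row=0, col=7), (row=1, col=8), (row=5, col=8), (row=6, col=7), (row=7, col=0), (row=7, col=6), (row=8, col=1), (row=8, col=5), (row=9, col=2), (row=9, col=4)
  Distance 9: (row=0, col=6), (row=6, col=8), (row=7, col=7), (row=8, col=0), (row=10, col=2), (row=10, col=4)
  Distance 10: (row=8, col=7), (row=10, col=1), (row=10, col=3), (row=10, col=5)
  Distance 11: (row=10, col=0)
Total reachable: 72 (grid has 75 open cells total)

Answer: Reachable cells: 72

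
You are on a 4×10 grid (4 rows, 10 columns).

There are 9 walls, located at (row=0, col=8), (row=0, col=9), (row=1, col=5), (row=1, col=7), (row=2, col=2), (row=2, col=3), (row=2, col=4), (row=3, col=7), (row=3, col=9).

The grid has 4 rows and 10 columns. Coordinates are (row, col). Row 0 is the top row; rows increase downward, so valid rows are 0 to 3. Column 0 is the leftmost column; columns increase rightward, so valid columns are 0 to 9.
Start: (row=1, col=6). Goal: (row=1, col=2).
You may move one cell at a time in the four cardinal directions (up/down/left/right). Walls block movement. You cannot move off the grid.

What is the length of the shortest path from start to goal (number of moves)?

Answer: Shortest path length: 6

Derivation:
BFS from (row=1, col=6) until reaching (row=1, col=2):
  Distance 0: (row=1, col=6)
  Distance 1: (row=0, col=6), (row=2, col=6)
  Distance 2: (row=0, col=5), (row=0, col=7), (row=2, col=5), (row=2, col=7), (row=3, col=6)
  Distance 3: (row=0, col=4), (row=2, col=8), (row=3, col=5)
  Distance 4: (row=0, col=3), (row=1, col=4), (row=1, col=8), (row=2, col=9), (row=3, col=4), (row=3, col=8)
  Distance 5: (row=0, col=2), (row=1, col=3), (row=1, col=9), (row=3, col=3)
  Distance 6: (row=0, col=1), (row=1, col=2), (row=3, col=2)  <- goal reached here
One shortest path (6 moves): (row=1, col=6) -> (row=0, col=6) -> (row=0, col=5) -> (row=0, col=4) -> (row=0, col=3) -> (row=0, col=2) -> (row=1, col=2)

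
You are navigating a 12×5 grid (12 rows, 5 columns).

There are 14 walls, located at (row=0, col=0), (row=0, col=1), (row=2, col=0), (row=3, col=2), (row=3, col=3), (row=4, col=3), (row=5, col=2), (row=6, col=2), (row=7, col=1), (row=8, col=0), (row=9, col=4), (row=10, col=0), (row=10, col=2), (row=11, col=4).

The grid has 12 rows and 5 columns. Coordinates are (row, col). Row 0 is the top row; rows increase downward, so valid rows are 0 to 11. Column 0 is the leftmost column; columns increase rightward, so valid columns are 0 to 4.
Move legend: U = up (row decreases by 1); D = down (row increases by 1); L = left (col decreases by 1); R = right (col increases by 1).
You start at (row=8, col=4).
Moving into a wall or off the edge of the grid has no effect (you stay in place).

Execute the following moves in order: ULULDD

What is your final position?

Start: (row=8, col=4)
  U (up): (row=8, col=4) -> (row=7, col=4)
  L (left): (row=7, col=4) -> (row=7, col=3)
  U (up): (row=7, col=3) -> (row=6, col=3)
  L (left): blocked, stay at (row=6, col=3)
  D (down): (row=6, col=3) -> (row=7, col=3)
  D (down): (row=7, col=3) -> (row=8, col=3)
Final: (row=8, col=3)

Answer: Final position: (row=8, col=3)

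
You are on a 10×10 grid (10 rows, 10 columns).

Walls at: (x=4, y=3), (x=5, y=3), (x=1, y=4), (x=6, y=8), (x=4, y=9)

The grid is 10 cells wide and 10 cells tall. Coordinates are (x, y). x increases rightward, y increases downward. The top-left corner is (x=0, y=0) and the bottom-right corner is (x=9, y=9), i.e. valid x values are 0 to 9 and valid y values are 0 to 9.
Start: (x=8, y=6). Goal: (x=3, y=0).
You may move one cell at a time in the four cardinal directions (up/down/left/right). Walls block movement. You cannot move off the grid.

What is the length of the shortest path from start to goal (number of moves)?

Answer: Shortest path length: 11

Derivation:
BFS from (x=8, y=6) until reaching (x=3, y=0):
  Distance 0: (x=8, y=6)
  Distance 1: (x=8, y=5), (x=7, y=6), (x=9, y=6), (x=8, y=7)
  Distance 2: (x=8, y=4), (x=7, y=5), (x=9, y=5), (x=6, y=6), (x=7, y=7), (x=9, y=7), (x=8, y=8)
  Distance 3: (x=8, y=3), (x=7, y=4), (x=9, y=4), (x=6, y=5), (x=5, y=6), (x=6, y=7), (x=7, y=8), (x=9, y=8), (x=8, y=9)
  Distance 4: (x=8, y=2), (x=7, y=3), (x=9, y=3), (x=6, y=4), (x=5, y=5), (x=4, y=6), (x=5, y=7), (x=7, y=9), (x=9, y=9)
  Distance 5: (x=8, y=1), (x=7, y=2), (x=9, y=2), (x=6, y=3), (x=5, y=4), (x=4, y=5), (x=3, y=6), (x=4, y=7), (x=5, y=8), (x=6, y=9)
  Distance 6: (x=8, y=0), (x=7, y=1), (x=9, y=1), (x=6, y=2), (x=4, y=4), (x=3, y=5), (x=2, y=6), (x=3, y=7), (x=4, y=8), (x=5, y=9)
  Distance 7: (x=7, y=0), (x=9, y=0), (x=6, y=1), (x=5, y=2), (x=3, y=4), (x=2, y=5), (x=1, y=6), (x=2, y=7), (x=3, y=8)
  Distance 8: (x=6, y=0), (x=5, y=1), (x=4, y=2), (x=3, y=3), (x=2, y=4), (x=1, y=5), (x=0, y=6), (x=1, y=7), (x=2, y=8), (x=3, y=9)
  Distance 9: (x=5, y=0), (x=4, y=1), (x=3, y=2), (x=2, y=3), (x=0, y=5), (x=0, y=7), (x=1, y=8), (x=2, y=9)
  Distance 10: (x=4, y=0), (x=3, y=1), (x=2, y=2), (x=1, y=3), (x=0, y=4), (x=0, y=8), (x=1, y=9)
  Distance 11: (x=3, y=0), (x=2, y=1), (x=1, y=2), (x=0, y=3), (x=0, y=9)  <- goal reached here
One shortest path (11 moves): (x=8, y=6) -> (x=7, y=6) -> (x=6, y=6) -> (x=5, y=6) -> (x=4, y=6) -> (x=3, y=6) -> (x=3, y=5) -> (x=3, y=4) -> (x=3, y=3) -> (x=3, y=2) -> (x=3, y=1) -> (x=3, y=0)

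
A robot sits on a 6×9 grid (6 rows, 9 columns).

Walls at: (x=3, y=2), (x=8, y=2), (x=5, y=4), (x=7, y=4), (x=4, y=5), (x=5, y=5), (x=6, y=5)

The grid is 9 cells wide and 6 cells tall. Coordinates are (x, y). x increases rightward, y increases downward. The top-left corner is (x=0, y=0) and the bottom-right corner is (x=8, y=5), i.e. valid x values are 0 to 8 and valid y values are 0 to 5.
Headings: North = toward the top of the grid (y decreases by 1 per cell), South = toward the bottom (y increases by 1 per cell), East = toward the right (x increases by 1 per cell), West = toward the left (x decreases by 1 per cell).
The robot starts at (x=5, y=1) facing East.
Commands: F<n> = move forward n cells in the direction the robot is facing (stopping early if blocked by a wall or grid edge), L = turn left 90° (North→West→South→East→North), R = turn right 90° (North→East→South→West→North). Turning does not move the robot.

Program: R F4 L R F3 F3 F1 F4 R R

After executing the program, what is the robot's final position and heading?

Answer: Final position: (x=5, y=3), facing North

Derivation:
Start: (x=5, y=1), facing East
  R: turn right, now facing South
  F4: move forward 2/4 (blocked), now at (x=5, y=3)
  L: turn left, now facing East
  R: turn right, now facing South
  F3: move forward 0/3 (blocked), now at (x=5, y=3)
  F3: move forward 0/3 (blocked), now at (x=5, y=3)
  F1: move forward 0/1 (blocked), now at (x=5, y=3)
  F4: move forward 0/4 (blocked), now at (x=5, y=3)
  R: turn right, now facing West
  R: turn right, now facing North
Final: (x=5, y=3), facing North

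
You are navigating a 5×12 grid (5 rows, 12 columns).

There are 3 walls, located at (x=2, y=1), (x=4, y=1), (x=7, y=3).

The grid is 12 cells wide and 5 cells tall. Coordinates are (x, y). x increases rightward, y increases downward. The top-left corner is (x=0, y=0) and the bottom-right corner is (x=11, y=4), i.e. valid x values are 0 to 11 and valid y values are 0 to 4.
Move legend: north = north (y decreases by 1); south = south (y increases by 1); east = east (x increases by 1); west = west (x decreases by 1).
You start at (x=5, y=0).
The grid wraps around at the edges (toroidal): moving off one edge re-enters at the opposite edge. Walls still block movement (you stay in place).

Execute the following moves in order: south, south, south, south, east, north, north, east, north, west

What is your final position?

Answer: Final position: (x=6, y=1)

Derivation:
Start: (x=5, y=0)
  south (south): (x=5, y=0) -> (x=5, y=1)
  south (south): (x=5, y=1) -> (x=5, y=2)
  south (south): (x=5, y=2) -> (x=5, y=3)
  south (south): (x=5, y=3) -> (x=5, y=4)
  east (east): (x=5, y=4) -> (x=6, y=4)
  north (north): (x=6, y=4) -> (x=6, y=3)
  north (north): (x=6, y=3) -> (x=6, y=2)
  east (east): (x=6, y=2) -> (x=7, y=2)
  north (north): (x=7, y=2) -> (x=7, y=1)
  west (west): (x=7, y=1) -> (x=6, y=1)
Final: (x=6, y=1)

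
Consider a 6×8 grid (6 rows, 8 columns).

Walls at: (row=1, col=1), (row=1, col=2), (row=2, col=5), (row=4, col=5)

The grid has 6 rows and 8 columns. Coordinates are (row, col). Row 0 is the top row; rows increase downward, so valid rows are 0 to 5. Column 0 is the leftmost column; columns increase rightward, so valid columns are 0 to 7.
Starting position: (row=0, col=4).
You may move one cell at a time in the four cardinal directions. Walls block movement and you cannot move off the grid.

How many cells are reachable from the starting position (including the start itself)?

Answer: Reachable cells: 44

Derivation:
BFS flood-fill from (row=0, col=4):
  Distance 0: (row=0, col=4)
  Distance 1: (row=0, col=3), (row=0, col=5), (row=1, col=4)
  Distance 2: (row=0, col=2), (row=0, col=6), (row=1, col=3), (row=1, col=5), (row=2, col=4)
  Distance 3: (row=0, col=1), (row=0, col=7), (row=1, col=6), (row=2, col=3), (row=3, col=4)
  Distance 4: (row=0, col=0), (row=1, col=7), (row=2, col=2), (row=2, col=6), (row=3, col=3), (row=3, col=5), (row=4, col=4)
  Distance 5: (row=1, col=0), (row=2, col=1), (row=2, col=7), (row=3, col=2), (row=3, col=6), (row=4, col=3), (row=5, col=4)
  Distance 6: (row=2, col=0), (row=3, col=1), (row=3, col=7), (row=4, col=2), (row=4, col=6), (row=5, col=3), (row=5, col=5)
  Distance 7: (row=3, col=0), (row=4, col=1), (row=4, col=7), (row=5, col=2), (row=5, col=6)
  Distance 8: (row=4, col=0), (row=5, col=1), (row=5, col=7)
  Distance 9: (row=5, col=0)
Total reachable: 44 (grid has 44 open cells total)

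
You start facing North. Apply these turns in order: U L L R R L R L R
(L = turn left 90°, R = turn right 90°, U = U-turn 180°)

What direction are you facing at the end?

Start: North
  U (U-turn (180°)) -> South
  L (left (90° counter-clockwise)) -> East
  L (left (90° counter-clockwise)) -> North
  R (right (90° clockwise)) -> East
  R (right (90° clockwise)) -> South
  L (left (90° counter-clockwise)) -> East
  R (right (90° clockwise)) -> South
  L (left (90° counter-clockwise)) -> East
  R (right (90° clockwise)) -> South
Final: South

Answer: Final heading: South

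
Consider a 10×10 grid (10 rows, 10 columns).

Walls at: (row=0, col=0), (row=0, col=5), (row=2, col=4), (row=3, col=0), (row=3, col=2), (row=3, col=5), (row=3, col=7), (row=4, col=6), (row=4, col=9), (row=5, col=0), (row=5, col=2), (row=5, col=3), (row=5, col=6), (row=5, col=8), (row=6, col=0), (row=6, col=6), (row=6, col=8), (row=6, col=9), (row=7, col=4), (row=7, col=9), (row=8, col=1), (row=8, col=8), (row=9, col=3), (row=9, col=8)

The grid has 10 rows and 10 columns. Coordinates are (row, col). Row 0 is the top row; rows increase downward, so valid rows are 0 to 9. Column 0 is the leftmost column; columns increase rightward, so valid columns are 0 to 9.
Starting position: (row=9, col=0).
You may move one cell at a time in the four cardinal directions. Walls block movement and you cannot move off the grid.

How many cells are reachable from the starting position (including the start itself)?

BFS flood-fill from (row=9, col=0):
  Distance 0: (row=9, col=0)
  Distance 1: (row=8, col=0), (row=9, col=1)
  Distance 2: (row=7, col=0), (row=9, col=2)
  Distance 3: (row=7, col=1), (row=8, col=2)
  Distance 4: (row=6, col=1), (row=7, col=2), (row=8, col=3)
  Distance 5: (row=5, col=1), (row=6, col=2), (row=7, col=3), (row=8, col=4)
  Distance 6: (row=4, col=1), (row=6, col=3), (row=8, col=5), (row=9, col=4)
  Distance 7: (row=3, col=1), (row=4, col=0), (row=4, col=2), (row=6, col=4), (row=7, col=5), (row=8, col=6), (row=9, col=5)
  Distance 8: (row=2, col=1), (row=4, col=3), (row=5, col=4), (row=6, col=5), (row=7, col=6), (row=8, col=7), (row=9, col=6)
  Distance 9: (row=1, col=1), (row=2, col=0), (row=2, col=2), (row=3, col=3), (row=4, col=4), (row=5, col=5), (row=7, col=7), (row=9, col=7)
  Distance 10: (row=0, col=1), (row=1, col=0), (row=1, col=2), (row=2, col=3), (row=3, col=4), (row=4, col=5), (row=6, col=7), (row=7, col=8)
  Distance 11: (row=0, col=2), (row=1, col=3), (row=5, col=7)
  Distance 12: (row=0, col=3), (row=1, col=4), (row=4, col=7)
  Distance 13: (row=0, col=4), (row=1, col=5), (row=4, col=8)
  Distance 14: (row=1, col=6), (row=2, col=5), (row=3, col=8)
  Distance 15: (row=0, col=6), (row=1, col=7), (row=2, col=6), (row=2, col=8), (row=3, col=9)
  Distance 16: (row=0, col=7), (row=1, col=8), (row=2, col=7), (row=2, col=9), (row=3, col=6)
  Distance 17: (row=0, col=8), (row=1, col=9)
  Distance 18: (row=0, col=9)
Total reachable: 73 (grid has 76 open cells total)

Answer: Reachable cells: 73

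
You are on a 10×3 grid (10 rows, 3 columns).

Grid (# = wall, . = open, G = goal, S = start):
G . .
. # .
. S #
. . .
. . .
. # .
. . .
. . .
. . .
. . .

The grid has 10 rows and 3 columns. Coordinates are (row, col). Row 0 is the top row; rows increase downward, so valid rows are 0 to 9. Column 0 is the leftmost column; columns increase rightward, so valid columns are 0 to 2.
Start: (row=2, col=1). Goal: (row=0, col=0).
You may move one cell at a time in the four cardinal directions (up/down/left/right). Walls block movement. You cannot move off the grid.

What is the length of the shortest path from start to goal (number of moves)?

BFS from (row=2, col=1) until reaching (row=0, col=0):
  Distance 0: (row=2, col=1)
  Distance 1: (row=2, col=0), (row=3, col=1)
  Distance 2: (row=1, col=0), (row=3, col=0), (row=3, col=2), (row=4, col=1)
  Distance 3: (row=0, col=0), (row=4, col=0), (row=4, col=2)  <- goal reached here
One shortest path (3 moves): (row=2, col=1) -> (row=2, col=0) -> (row=1, col=0) -> (row=0, col=0)

Answer: Shortest path length: 3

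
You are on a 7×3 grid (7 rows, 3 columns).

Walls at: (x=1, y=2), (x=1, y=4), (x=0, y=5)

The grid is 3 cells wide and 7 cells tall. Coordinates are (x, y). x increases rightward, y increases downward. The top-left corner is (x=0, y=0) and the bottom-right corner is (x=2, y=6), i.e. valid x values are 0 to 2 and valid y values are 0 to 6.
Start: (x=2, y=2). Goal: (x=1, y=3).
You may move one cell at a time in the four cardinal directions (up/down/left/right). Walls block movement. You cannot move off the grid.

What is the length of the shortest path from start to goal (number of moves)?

BFS from (x=2, y=2) until reaching (x=1, y=3):
  Distance 0: (x=2, y=2)
  Distance 1: (x=2, y=1), (x=2, y=3)
  Distance 2: (x=2, y=0), (x=1, y=1), (x=1, y=3), (x=2, y=4)  <- goal reached here
One shortest path (2 moves): (x=2, y=2) -> (x=2, y=3) -> (x=1, y=3)

Answer: Shortest path length: 2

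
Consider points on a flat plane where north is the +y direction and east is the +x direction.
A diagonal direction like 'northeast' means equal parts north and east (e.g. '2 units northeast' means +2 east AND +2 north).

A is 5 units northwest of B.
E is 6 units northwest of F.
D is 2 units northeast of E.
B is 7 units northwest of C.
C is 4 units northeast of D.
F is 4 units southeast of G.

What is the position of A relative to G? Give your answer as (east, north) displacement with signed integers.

Place G at the origin (east=0, north=0).
  F is 4 units southeast of G: delta (east=+4, north=-4); F at (east=4, north=-4).
  E is 6 units northwest of F: delta (east=-6, north=+6); E at (east=-2, north=2).
  D is 2 units northeast of E: delta (east=+2, north=+2); D at (east=0, north=4).
  C is 4 units northeast of D: delta (east=+4, north=+4); C at (east=4, north=8).
  B is 7 units northwest of C: delta (east=-7, north=+7); B at (east=-3, north=15).
  A is 5 units northwest of B: delta (east=-5, north=+5); A at (east=-8, north=20).
Therefore A relative to G: (east=-8, north=20).

Answer: A is at (east=-8, north=20) relative to G.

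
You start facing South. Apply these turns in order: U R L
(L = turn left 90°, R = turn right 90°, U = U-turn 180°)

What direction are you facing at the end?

Answer: Final heading: North

Derivation:
Start: South
  U (U-turn (180°)) -> North
  R (right (90° clockwise)) -> East
  L (left (90° counter-clockwise)) -> North
Final: North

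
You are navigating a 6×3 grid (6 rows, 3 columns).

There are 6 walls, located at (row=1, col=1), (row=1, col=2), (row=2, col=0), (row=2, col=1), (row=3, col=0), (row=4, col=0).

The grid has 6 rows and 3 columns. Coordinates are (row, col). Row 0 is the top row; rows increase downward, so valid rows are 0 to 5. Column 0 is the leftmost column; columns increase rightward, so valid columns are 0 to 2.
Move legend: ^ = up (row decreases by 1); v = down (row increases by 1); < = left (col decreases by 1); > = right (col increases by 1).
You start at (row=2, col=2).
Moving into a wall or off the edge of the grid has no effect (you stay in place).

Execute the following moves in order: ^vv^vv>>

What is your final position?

Answer: Final position: (row=5, col=2)

Derivation:
Start: (row=2, col=2)
  ^ (up): blocked, stay at (row=2, col=2)
  v (down): (row=2, col=2) -> (row=3, col=2)
  v (down): (row=3, col=2) -> (row=4, col=2)
  ^ (up): (row=4, col=2) -> (row=3, col=2)
  v (down): (row=3, col=2) -> (row=4, col=2)
  v (down): (row=4, col=2) -> (row=5, col=2)
  > (right): blocked, stay at (row=5, col=2)
  > (right): blocked, stay at (row=5, col=2)
Final: (row=5, col=2)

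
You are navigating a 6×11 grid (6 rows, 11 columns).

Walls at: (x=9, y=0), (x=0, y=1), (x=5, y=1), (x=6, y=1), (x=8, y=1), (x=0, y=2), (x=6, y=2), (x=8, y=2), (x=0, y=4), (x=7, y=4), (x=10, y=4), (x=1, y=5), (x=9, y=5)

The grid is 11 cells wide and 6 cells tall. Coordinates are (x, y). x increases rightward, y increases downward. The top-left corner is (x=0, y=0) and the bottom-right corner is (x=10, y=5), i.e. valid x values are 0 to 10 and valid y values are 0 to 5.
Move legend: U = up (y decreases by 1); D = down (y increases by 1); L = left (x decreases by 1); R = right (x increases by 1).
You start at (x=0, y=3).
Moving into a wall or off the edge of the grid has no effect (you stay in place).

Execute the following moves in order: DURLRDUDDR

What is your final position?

Start: (x=0, y=3)
  D (down): blocked, stay at (x=0, y=3)
  U (up): blocked, stay at (x=0, y=3)
  R (right): (x=0, y=3) -> (x=1, y=3)
  L (left): (x=1, y=3) -> (x=0, y=3)
  R (right): (x=0, y=3) -> (x=1, y=3)
  D (down): (x=1, y=3) -> (x=1, y=4)
  U (up): (x=1, y=4) -> (x=1, y=3)
  D (down): (x=1, y=3) -> (x=1, y=4)
  D (down): blocked, stay at (x=1, y=4)
  R (right): (x=1, y=4) -> (x=2, y=4)
Final: (x=2, y=4)

Answer: Final position: (x=2, y=4)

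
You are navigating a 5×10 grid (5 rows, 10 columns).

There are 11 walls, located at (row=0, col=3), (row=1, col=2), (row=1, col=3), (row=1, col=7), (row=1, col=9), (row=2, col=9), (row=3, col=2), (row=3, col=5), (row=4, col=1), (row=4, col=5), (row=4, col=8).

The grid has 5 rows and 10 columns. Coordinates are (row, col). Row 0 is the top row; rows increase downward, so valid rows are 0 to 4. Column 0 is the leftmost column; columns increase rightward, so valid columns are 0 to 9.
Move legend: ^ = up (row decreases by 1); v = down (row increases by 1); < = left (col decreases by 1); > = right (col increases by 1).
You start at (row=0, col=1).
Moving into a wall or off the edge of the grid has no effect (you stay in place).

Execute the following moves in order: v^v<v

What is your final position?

Start: (row=0, col=1)
  v (down): (row=0, col=1) -> (row=1, col=1)
  ^ (up): (row=1, col=1) -> (row=0, col=1)
  v (down): (row=0, col=1) -> (row=1, col=1)
  < (left): (row=1, col=1) -> (row=1, col=0)
  v (down): (row=1, col=0) -> (row=2, col=0)
Final: (row=2, col=0)

Answer: Final position: (row=2, col=0)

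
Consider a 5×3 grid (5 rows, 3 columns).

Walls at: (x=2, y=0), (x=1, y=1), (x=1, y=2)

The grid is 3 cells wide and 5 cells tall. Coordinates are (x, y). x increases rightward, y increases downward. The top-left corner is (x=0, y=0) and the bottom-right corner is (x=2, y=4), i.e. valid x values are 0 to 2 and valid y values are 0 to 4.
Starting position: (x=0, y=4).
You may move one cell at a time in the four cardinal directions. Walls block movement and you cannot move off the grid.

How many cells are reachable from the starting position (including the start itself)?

Answer: Reachable cells: 12

Derivation:
BFS flood-fill from (x=0, y=4):
  Distance 0: (x=0, y=4)
  Distance 1: (x=0, y=3), (x=1, y=4)
  Distance 2: (x=0, y=2), (x=1, y=3), (x=2, y=4)
  Distance 3: (x=0, y=1), (x=2, y=3)
  Distance 4: (x=0, y=0), (x=2, y=2)
  Distance 5: (x=1, y=0), (x=2, y=1)
Total reachable: 12 (grid has 12 open cells total)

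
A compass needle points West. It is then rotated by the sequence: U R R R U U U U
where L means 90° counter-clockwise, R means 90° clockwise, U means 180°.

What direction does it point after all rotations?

Answer: Final heading: North

Derivation:
Start: West
  U (U-turn (180°)) -> East
  R (right (90° clockwise)) -> South
  R (right (90° clockwise)) -> West
  R (right (90° clockwise)) -> North
  U (U-turn (180°)) -> South
  U (U-turn (180°)) -> North
  U (U-turn (180°)) -> South
  U (U-turn (180°)) -> North
Final: North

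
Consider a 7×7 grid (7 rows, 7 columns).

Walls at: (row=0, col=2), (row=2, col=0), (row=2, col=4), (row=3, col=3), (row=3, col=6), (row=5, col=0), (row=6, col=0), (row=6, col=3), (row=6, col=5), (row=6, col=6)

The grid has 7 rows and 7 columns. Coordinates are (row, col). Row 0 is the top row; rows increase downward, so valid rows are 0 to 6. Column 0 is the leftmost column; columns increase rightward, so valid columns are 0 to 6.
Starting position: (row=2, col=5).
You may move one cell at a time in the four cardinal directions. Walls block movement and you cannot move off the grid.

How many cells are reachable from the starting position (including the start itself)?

Answer: Reachable cells: 39

Derivation:
BFS flood-fill from (row=2, col=5):
  Distance 0: (row=2, col=5)
  Distance 1: (row=1, col=5), (row=2, col=6), (row=3, col=5)
  Distance 2: (row=0, col=5), (row=1, col=4), (row=1, col=6), (row=3, col=4), (row=4, col=5)
  Distance 3: (row=0, col=4), (row=0, col=6), (row=1, col=3), (row=4, col=4), (row=4, col=6), (row=5, col=5)
  Distance 4: (row=0, col=3), (row=1, col=2), (row=2, col=3), (row=4, col=3), (row=5, col=4), (row=5, col=6)
  Distance 5: (row=1, col=1), (row=2, col=2), (row=4, col=2), (row=5, col=3), (row=6, col=4)
  Distance 6: (row=0, col=1), (row=1, col=0), (row=2, col=1), (row=3, col=2), (row=4, col=1), (row=5, col=2)
  Distance 7: (row=0, col=0), (row=3, col=1), (row=4, col=0), (row=5, col=1), (row=6, col=2)
  Distance 8: (row=3, col=0), (row=6, col=1)
Total reachable: 39 (grid has 39 open cells total)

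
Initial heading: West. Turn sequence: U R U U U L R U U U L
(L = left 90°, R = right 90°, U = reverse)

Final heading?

Start: West
  U (U-turn (180°)) -> East
  R (right (90° clockwise)) -> South
  U (U-turn (180°)) -> North
  U (U-turn (180°)) -> South
  U (U-turn (180°)) -> North
  L (left (90° counter-clockwise)) -> West
  R (right (90° clockwise)) -> North
  U (U-turn (180°)) -> South
  U (U-turn (180°)) -> North
  U (U-turn (180°)) -> South
  L (left (90° counter-clockwise)) -> East
Final: East

Answer: Final heading: East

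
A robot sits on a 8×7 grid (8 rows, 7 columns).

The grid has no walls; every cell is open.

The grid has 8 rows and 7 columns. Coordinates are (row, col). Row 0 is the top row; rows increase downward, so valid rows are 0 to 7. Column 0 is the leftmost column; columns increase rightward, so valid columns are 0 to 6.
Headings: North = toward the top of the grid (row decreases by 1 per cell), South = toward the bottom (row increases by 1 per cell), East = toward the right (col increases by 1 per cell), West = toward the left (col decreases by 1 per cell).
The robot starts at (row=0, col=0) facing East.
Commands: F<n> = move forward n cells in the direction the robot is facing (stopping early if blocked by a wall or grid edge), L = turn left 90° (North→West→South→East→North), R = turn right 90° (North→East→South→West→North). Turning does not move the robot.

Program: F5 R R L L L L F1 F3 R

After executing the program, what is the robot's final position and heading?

Start: (row=0, col=0), facing East
  F5: move forward 5, now at (row=0, col=5)
  R: turn right, now facing South
  R: turn right, now facing West
  L: turn left, now facing South
  L: turn left, now facing East
  L: turn left, now facing North
  L: turn left, now facing West
  F1: move forward 1, now at (row=0, col=4)
  F3: move forward 3, now at (row=0, col=1)
  R: turn right, now facing North
Final: (row=0, col=1), facing North

Answer: Final position: (row=0, col=1), facing North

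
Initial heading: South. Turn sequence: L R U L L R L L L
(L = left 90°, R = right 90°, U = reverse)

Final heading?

Answer: Final heading: North

Derivation:
Start: South
  L (left (90° counter-clockwise)) -> East
  R (right (90° clockwise)) -> South
  U (U-turn (180°)) -> North
  L (left (90° counter-clockwise)) -> West
  L (left (90° counter-clockwise)) -> South
  R (right (90° clockwise)) -> West
  L (left (90° counter-clockwise)) -> South
  L (left (90° counter-clockwise)) -> East
  L (left (90° counter-clockwise)) -> North
Final: North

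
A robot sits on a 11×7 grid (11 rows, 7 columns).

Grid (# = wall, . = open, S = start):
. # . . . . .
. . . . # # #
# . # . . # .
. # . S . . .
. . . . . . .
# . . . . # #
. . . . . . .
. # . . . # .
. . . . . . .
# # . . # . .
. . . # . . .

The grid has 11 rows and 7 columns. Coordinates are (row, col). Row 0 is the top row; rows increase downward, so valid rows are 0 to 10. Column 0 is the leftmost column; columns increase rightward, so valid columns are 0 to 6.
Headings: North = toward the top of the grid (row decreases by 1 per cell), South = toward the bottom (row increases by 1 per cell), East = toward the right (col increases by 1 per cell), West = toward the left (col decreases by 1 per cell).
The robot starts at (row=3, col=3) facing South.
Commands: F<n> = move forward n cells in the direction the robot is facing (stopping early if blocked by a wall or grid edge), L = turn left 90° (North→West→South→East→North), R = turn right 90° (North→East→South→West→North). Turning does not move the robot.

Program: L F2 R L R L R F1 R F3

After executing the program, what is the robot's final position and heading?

Answer: Final position: (row=4, col=2), facing West

Derivation:
Start: (row=3, col=3), facing South
  L: turn left, now facing East
  F2: move forward 2, now at (row=3, col=5)
  R: turn right, now facing South
  L: turn left, now facing East
  R: turn right, now facing South
  L: turn left, now facing East
  R: turn right, now facing South
  F1: move forward 1, now at (row=4, col=5)
  R: turn right, now facing West
  F3: move forward 3, now at (row=4, col=2)
Final: (row=4, col=2), facing West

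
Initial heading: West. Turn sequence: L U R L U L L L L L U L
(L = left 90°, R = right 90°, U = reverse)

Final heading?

Answer: Final heading: South

Derivation:
Start: West
  L (left (90° counter-clockwise)) -> South
  U (U-turn (180°)) -> North
  R (right (90° clockwise)) -> East
  L (left (90° counter-clockwise)) -> North
  U (U-turn (180°)) -> South
  L (left (90° counter-clockwise)) -> East
  L (left (90° counter-clockwise)) -> North
  L (left (90° counter-clockwise)) -> West
  L (left (90° counter-clockwise)) -> South
  L (left (90° counter-clockwise)) -> East
  U (U-turn (180°)) -> West
  L (left (90° counter-clockwise)) -> South
Final: South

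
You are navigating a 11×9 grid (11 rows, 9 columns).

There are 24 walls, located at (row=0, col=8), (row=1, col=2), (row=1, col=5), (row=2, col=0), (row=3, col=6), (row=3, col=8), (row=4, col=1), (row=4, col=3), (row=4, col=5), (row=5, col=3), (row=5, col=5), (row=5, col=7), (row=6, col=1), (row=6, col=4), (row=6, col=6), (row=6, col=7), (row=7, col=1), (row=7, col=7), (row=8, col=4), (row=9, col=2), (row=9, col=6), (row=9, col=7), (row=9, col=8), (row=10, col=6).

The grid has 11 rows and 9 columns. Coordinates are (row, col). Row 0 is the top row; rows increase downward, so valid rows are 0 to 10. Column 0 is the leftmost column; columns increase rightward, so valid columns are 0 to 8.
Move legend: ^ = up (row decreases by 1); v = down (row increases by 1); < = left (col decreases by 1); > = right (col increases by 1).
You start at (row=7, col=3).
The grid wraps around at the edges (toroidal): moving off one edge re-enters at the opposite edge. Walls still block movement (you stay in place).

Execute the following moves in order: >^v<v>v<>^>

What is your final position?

Start: (row=7, col=3)
  > (right): (row=7, col=3) -> (row=7, col=4)
  ^ (up): blocked, stay at (row=7, col=4)
  v (down): blocked, stay at (row=7, col=4)
  < (left): (row=7, col=4) -> (row=7, col=3)
  v (down): (row=7, col=3) -> (row=8, col=3)
  > (right): blocked, stay at (row=8, col=3)
  v (down): (row=8, col=3) -> (row=9, col=3)
  < (left): blocked, stay at (row=9, col=3)
  > (right): (row=9, col=3) -> (row=9, col=4)
  ^ (up): blocked, stay at (row=9, col=4)
  > (right): (row=9, col=4) -> (row=9, col=5)
Final: (row=9, col=5)

Answer: Final position: (row=9, col=5)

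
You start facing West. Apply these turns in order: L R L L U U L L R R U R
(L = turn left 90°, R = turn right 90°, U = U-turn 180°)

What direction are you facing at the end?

Answer: Final heading: North

Derivation:
Start: West
  L (left (90° counter-clockwise)) -> South
  R (right (90° clockwise)) -> West
  L (left (90° counter-clockwise)) -> South
  L (left (90° counter-clockwise)) -> East
  U (U-turn (180°)) -> West
  U (U-turn (180°)) -> East
  L (left (90° counter-clockwise)) -> North
  L (left (90° counter-clockwise)) -> West
  R (right (90° clockwise)) -> North
  R (right (90° clockwise)) -> East
  U (U-turn (180°)) -> West
  R (right (90° clockwise)) -> North
Final: North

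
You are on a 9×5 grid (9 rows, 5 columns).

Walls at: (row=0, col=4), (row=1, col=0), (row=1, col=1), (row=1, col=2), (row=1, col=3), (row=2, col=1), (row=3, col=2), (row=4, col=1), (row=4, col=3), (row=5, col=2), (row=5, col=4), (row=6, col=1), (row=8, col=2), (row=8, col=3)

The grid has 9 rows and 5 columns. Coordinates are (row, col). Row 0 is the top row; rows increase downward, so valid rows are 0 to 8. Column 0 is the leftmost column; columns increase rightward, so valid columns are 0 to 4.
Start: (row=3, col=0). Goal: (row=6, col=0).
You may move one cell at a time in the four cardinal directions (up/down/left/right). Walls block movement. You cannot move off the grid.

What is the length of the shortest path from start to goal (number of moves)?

Answer: Shortest path length: 3

Derivation:
BFS from (row=3, col=0) until reaching (row=6, col=0):
  Distance 0: (row=3, col=0)
  Distance 1: (row=2, col=0), (row=3, col=1), (row=4, col=0)
  Distance 2: (row=5, col=0)
  Distance 3: (row=5, col=1), (row=6, col=0)  <- goal reached here
One shortest path (3 moves): (row=3, col=0) -> (row=4, col=0) -> (row=5, col=0) -> (row=6, col=0)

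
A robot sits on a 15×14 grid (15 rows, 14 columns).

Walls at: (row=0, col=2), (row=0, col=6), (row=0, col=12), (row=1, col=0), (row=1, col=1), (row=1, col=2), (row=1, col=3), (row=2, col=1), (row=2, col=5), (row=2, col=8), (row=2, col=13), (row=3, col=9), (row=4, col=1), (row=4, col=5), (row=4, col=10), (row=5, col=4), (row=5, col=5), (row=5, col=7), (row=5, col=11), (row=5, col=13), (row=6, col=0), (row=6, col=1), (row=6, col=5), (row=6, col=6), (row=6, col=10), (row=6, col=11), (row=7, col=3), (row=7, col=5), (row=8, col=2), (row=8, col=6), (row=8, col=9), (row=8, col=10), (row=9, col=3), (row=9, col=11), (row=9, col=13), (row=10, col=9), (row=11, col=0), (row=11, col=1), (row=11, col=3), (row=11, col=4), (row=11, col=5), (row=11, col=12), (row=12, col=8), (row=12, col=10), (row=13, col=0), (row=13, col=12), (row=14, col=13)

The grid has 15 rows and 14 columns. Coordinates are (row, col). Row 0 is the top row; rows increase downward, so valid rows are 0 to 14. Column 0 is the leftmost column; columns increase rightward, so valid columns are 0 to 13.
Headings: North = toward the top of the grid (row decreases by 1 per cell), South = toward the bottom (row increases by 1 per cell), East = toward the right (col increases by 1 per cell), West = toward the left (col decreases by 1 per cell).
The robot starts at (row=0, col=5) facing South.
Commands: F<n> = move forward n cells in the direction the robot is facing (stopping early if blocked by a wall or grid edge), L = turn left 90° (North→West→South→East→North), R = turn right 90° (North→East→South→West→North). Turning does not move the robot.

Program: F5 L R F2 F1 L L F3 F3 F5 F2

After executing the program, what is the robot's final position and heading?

Start: (row=0, col=5), facing South
  F5: move forward 1/5 (blocked), now at (row=1, col=5)
  L: turn left, now facing East
  R: turn right, now facing South
  F2: move forward 0/2 (blocked), now at (row=1, col=5)
  F1: move forward 0/1 (blocked), now at (row=1, col=5)
  L: turn left, now facing East
  L: turn left, now facing North
  F3: move forward 1/3 (blocked), now at (row=0, col=5)
  F3: move forward 0/3 (blocked), now at (row=0, col=5)
  F5: move forward 0/5 (blocked), now at (row=0, col=5)
  F2: move forward 0/2 (blocked), now at (row=0, col=5)
Final: (row=0, col=5), facing North

Answer: Final position: (row=0, col=5), facing North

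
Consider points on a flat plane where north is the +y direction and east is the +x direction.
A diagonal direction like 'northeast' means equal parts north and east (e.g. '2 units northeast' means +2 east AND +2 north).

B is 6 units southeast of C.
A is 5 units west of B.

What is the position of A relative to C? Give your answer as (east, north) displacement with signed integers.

Answer: A is at (east=1, north=-6) relative to C.

Derivation:
Place C at the origin (east=0, north=0).
  B is 6 units southeast of C: delta (east=+6, north=-6); B at (east=6, north=-6).
  A is 5 units west of B: delta (east=-5, north=+0); A at (east=1, north=-6).
Therefore A relative to C: (east=1, north=-6).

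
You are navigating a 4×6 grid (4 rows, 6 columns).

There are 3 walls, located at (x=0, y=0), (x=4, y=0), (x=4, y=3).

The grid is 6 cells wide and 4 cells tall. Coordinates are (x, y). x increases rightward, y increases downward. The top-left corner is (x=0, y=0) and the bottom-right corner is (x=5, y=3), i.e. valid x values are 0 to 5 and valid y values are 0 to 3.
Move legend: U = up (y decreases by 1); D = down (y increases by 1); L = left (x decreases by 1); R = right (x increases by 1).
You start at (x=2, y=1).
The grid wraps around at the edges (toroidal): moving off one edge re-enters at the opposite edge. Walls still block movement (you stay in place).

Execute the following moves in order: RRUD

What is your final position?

Answer: Final position: (x=4, y=2)

Derivation:
Start: (x=2, y=1)
  R (right): (x=2, y=1) -> (x=3, y=1)
  R (right): (x=3, y=1) -> (x=4, y=1)
  U (up): blocked, stay at (x=4, y=1)
  D (down): (x=4, y=1) -> (x=4, y=2)
Final: (x=4, y=2)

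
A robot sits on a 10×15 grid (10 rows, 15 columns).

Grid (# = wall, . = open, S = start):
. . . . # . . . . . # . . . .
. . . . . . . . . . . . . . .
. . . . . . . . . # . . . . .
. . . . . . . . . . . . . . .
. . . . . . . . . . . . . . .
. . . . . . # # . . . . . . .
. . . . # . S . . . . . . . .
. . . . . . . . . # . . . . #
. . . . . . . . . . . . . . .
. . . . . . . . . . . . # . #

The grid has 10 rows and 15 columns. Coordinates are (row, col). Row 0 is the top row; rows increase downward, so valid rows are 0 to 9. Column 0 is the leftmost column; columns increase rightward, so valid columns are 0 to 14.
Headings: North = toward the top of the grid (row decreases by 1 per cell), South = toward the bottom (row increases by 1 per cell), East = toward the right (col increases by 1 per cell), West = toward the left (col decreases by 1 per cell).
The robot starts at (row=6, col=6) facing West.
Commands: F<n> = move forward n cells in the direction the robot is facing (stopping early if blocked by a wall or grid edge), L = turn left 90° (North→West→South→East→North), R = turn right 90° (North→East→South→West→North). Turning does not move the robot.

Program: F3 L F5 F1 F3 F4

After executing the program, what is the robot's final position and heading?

Answer: Final position: (row=9, col=5), facing South

Derivation:
Start: (row=6, col=6), facing West
  F3: move forward 1/3 (blocked), now at (row=6, col=5)
  L: turn left, now facing South
  F5: move forward 3/5 (blocked), now at (row=9, col=5)
  F1: move forward 0/1 (blocked), now at (row=9, col=5)
  F3: move forward 0/3 (blocked), now at (row=9, col=5)
  F4: move forward 0/4 (blocked), now at (row=9, col=5)
Final: (row=9, col=5), facing South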